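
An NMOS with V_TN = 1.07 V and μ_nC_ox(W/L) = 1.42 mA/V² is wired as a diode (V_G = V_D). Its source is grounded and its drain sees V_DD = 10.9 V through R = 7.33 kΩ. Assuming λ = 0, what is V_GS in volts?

With gate tied to drain, V_GS = V_DS ≥ V_GS − V_TN, so the device is in saturation.
KCL at the drain: ½ k_n (V_GS − V_TN)² = (V_DD − V_GS)/R.
Let x = V_GS − 1.07. Then 5.2 x² + x − 9.83 = 0, giving x = 1.28 V (positive root), so V_GS = 2.35 V.
I_D = (V_DD − V_GS)/R = (10.9 − 2.35) / 7.33 = 1.17 mA.

V_GS = 2.35 V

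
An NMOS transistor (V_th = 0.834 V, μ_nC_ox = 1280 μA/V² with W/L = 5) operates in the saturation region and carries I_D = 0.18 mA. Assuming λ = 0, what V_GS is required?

V_GS = 1.07 V

k_n = μ_nC_ox · (W/L) = 6.4 mA/V².
In saturation I_D = ½ k_n (V_GS − V_th)², so V_GS − V_th = √(2 I_D / k_n) = √(2 × 0.18 / 6.4) = 0.237 V.
V_GS = 0.834 + 0.237 = 1.07 V.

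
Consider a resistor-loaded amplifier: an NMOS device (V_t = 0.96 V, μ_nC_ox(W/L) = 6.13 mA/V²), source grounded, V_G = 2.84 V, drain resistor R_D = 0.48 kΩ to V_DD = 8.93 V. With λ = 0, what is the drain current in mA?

V_GS = V_G = 2.84 V, so V_ov = 2.84 − 0.96 = 1.88 V.
Assume saturation: I_D = ½ k_n V_ov² = 0.5 × 6.13 × 1.88² = 10.8 mA, giving V_DS = V_DD − I_D R_D = 8.93 − 10.8 × 0.48 = 3.73 V.
V_DS = 3.73 V ≥ V_ov = 1.88 V, confirming saturation.

I_D = 10.8 mA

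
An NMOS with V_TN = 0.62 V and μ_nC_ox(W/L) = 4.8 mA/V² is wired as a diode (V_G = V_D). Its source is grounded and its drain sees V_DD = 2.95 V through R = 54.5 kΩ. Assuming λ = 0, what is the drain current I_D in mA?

I_D = 0.0404 mA

With gate tied to drain, V_GS = V_DS ≥ V_GS − V_TN, so the device is in saturation.
KCL at the drain: ½ k_n (V_GS − V_TN)² = (V_DD − V_GS)/R.
Let x = V_GS − 0.62. Then 131 x² + x − 2.33 = 0, giving x = 0.13 V (positive root), so V_GS = 0.75 V.
I_D = (V_DD − V_GS)/R = (2.95 − 0.75) / 54.5 = 0.0404 mA.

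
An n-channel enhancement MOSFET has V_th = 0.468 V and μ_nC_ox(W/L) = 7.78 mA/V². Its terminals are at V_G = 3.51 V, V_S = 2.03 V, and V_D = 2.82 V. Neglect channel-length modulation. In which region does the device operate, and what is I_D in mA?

Triode; I_D = 3.79 mA

V_GS = V_G − V_S = 3.51 − 2.03 = 1.48 V; V_DS = V_D − V_S = 2.82 − 2.03 = 0.79 V.
V_ov = V_GS − V_th = 1.48 − 0.468 = 1.01 V.
Since V_DS = 0.79 V < V_ov = 1.01 V, the device is in the triode region.
I_D = k_n [V_ov · V_DS − ½ V_DS²] = 7.78 × [1.01 × 0.79 − 0.5 × 0.79²] = 3.79 mA.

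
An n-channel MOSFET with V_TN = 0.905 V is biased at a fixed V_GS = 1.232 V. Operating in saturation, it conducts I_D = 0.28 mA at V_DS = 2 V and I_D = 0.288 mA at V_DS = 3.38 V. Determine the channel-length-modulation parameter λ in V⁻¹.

λ = 0.0216 V⁻¹

With V_GS fixed, I_D ∝ (1 + λ V_DS) in saturation, so I_D2/I_D1 = (1 + λ V_DS2)/(1 + λ V_DS1).
0.288/0.28 = 1.029 = (1 + 3.38 λ)/(1 + 2 λ).
Solving: λ (I_D1 V_DS2 − I_D2 V_DS1) = I_D2 − I_D1, so λ = (0.288 − 0.28) / (0.28 × 3.38 − 0.288 × 2) = 0.008 / 0.37 = 0.0216 V⁻¹.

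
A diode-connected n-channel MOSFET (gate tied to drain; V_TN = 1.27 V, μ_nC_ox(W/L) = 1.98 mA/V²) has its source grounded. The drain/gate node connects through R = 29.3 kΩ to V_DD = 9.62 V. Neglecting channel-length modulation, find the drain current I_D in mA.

I_D = 0.267 mA

With gate tied to drain, V_GS = V_DS ≥ V_GS − V_TN, so the device is in saturation.
KCL at the drain: ½ k_n (V_GS − V_TN)² = (V_DD − V_GS)/R.
Let x = V_GS − 1.27. Then 29 x² + x − 8.35 = 0, giving x = 0.52 V (positive root), so V_GS = 1.79 V.
I_D = (V_DD − V_GS)/R = (9.62 − 1.79) / 29.3 = 0.267 mA.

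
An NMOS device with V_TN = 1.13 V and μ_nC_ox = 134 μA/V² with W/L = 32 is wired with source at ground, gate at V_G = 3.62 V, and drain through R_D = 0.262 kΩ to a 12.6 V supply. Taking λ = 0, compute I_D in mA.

V_GS = V_G = 3.62 V, so V_ov = 3.62 − 1.13 = 2.49 V.
k_n = μ_nC_ox · (W/L) = 4.288 mA/V².
Assume saturation: I_D = ½ k_n V_ov² = 0.5 × 4.288 × 2.49² = 13.3 mA, giving V_DS = V_DD − I_D R_D = 12.6 − 13.3 × 0.262 = 9.12 V.
V_DS = 9.12 V ≥ V_ov = 2.49 V, confirming saturation.

I_D = 13.3 mA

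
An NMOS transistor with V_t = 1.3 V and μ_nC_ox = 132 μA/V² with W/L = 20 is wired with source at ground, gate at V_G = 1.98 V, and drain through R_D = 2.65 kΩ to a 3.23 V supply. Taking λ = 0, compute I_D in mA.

V_GS = V_G = 1.98 V, so V_ov = 1.98 − 1.3 = 0.68 V.
k_n = μ_nC_ox · (W/L) = 2.64 mA/V².
Assume saturation: I_D = ½ k_n V_ov² = 0.5 × 2.64 × 0.68² = 0.61 mA, giving V_DS = V_DD − I_D R_D = 3.23 − 0.61 × 2.65 = 1.61 V.
V_DS = 1.61 V ≥ V_ov = 0.68 V, confirming saturation.

I_D = 0.610 mA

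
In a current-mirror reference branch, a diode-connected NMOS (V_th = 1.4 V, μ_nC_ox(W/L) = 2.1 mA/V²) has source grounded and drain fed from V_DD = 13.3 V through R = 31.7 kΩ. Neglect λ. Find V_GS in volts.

With gate tied to drain, V_GS = V_DS ≥ V_GS − V_th, so the device is in saturation.
KCL at the drain: ½ k_n (V_GS − V_th)² = (V_DD − V_GS)/R.
Let x = V_GS − 1.4. Then 33.3 x² + x − 11.9 = 0, giving x = 0.583 V (positive root), so V_GS = 1.98 V.
I_D = (V_DD − V_GS)/R = (13.3 − 1.98) / 31.7 = 0.357 mA.

V_GS = 1.98 V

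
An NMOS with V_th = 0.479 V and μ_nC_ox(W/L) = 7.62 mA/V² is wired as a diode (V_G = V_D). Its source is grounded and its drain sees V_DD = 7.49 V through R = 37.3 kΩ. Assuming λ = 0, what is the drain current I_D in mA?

With gate tied to drain, V_GS = V_DS ≥ V_GS − V_th, so the device is in saturation.
KCL at the drain: ½ k_n (V_GS − V_th)² = (V_DD − V_GS)/R.
Let x = V_GS − 0.479. Then 142 x² + x − 7.011 = 0, giving x = 0.219 V (positive root), so V_GS = 0.698 V.
I_D = (V_DD − V_GS)/R = (7.49 − 0.698) / 37.3 = 0.182 mA.

I_D = 0.182 mA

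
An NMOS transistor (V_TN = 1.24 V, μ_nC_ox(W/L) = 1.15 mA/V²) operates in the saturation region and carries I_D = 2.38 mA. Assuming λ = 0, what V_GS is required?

In saturation I_D = ½ k_n (V_GS − V_TN)², so V_GS − V_TN = √(2 I_D / k_n) = √(2 × 2.38 / 1.15) = 2.03 V.
V_GS = 1.24 + 2.03 = 3.27 V.

V_GS = 3.27 V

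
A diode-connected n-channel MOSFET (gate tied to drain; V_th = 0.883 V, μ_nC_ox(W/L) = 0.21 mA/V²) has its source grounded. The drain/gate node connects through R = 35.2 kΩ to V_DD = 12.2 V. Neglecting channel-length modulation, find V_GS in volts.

With gate tied to drain, V_GS = V_DS ≥ V_GS − V_th, so the device is in saturation.
KCL at the drain: ½ k_n (V_GS − V_th)² = (V_DD − V_GS)/R.
Let x = V_GS − 0.883. Then 3.7 x² + x − 11.32 = 0, giving x = 1.62 V (positive root), so V_GS = 2.5 V.
I_D = (V_DD − V_GS)/R = (12.2 − 2.5) / 35.2 = 0.275 mA.

V_GS = 2.50 V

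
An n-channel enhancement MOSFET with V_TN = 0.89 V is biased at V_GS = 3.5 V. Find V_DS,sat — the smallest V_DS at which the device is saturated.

V_DS,sat = 2.61 V

The boundary between triode and saturation is V_DS = V_GS − V_TN = V_ov.
V_ov = 3.5 − 0.89 = 2.61 V.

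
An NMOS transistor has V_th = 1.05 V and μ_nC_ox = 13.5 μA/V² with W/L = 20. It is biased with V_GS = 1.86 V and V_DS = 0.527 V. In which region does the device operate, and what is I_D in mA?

Triode; I_D = 0.0778 mA

k_n = μ_nC_ox · (W/L) = 0.27 mA/V².
V_ov = V_GS − V_th = 1.86 − 1.05 = 0.81 V.
Since V_DS = 0.527 V < V_ov = 0.81 V, the device is in the triode region.
I_D = k_n [V_ov · V_DS − ½ V_DS²] = 0.27 × [0.81 × 0.527 − 0.5 × 0.527²] = 0.0778 mA.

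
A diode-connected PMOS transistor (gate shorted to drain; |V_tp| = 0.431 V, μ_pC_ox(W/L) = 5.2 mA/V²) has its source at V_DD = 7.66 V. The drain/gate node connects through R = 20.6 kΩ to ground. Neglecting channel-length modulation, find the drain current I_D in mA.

With gate tied to drain, V_SG = V_SD ≥ V_SG − |V_tp|, so the device is in saturation.
KCL at the drain: ½ k_p (V_SG − |V_tp|)² = (V_DD − V_SG)/R.
Let x = V_SG − 0.431. Then 53.6 x² + x − 7.229 = 0, giving x = 0.358 V (positive root), so V_SG = 0.789 V.
I_D = (V_DD − V_SG)/R = (7.66 − 0.789) / 20.6 = 0.334 mA.

I_D = 0.334 mA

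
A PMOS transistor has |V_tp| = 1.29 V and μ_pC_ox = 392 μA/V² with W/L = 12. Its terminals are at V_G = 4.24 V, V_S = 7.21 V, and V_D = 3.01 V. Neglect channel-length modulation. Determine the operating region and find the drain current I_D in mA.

Saturation; I_D = 6.64 mA

V_SG = V_S − V_G = 7.21 − 4.24 = 2.97 V; V_SD = V_S − V_D = 7.21 − 3.01 = 4.2 V.
k_p = μ_pC_ox · (W/L) = 4.704 mA/V².
V_ov = V_SG − |V_tp| = 2.97 − 1.29 = 1.68 V.
Since V_SD = 4.2 V ≥ V_ov = 1.68 V, the device is in saturation.
I_D = ½ k_p V_ov² = 0.5 × 4.704 × 1.68² = 6.64 mA.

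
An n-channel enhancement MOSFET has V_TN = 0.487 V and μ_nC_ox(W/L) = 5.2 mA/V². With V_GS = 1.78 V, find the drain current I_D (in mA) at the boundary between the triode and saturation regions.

At the boundary V_DS = V_ov = V_GS − V_TN = 1.78 − 0.487 = 1.29 V.
I_D = ½ k_n V_ov² = 0.5 × 5.2 × 1.29² = 4.35 mA.

I_D = 4.35 mA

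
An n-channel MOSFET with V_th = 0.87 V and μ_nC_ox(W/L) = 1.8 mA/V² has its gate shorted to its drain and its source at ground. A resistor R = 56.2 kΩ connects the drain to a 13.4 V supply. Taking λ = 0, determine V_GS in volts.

With gate tied to drain, V_GS = V_DS ≥ V_GS − V_th, so the device is in saturation.
KCL at the drain: ½ k_n (V_GS − V_th)² = (V_DD − V_GS)/R.
Let x = V_GS − 0.87. Then 50.6 x² + x − 12.53 = 0, giving x = 0.488 V (positive root), so V_GS = 1.36 V.
I_D = (V_DD − V_GS)/R = (13.4 − 1.36) / 56.2 = 0.214 mA.

V_GS = 1.36 V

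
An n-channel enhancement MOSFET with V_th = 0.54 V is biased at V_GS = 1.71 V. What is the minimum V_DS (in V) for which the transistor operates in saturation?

V_DS,sat = 1.17 V

The boundary between triode and saturation is V_DS = V_GS − V_th = V_ov.
V_ov = 1.71 − 0.54 = 1.17 V.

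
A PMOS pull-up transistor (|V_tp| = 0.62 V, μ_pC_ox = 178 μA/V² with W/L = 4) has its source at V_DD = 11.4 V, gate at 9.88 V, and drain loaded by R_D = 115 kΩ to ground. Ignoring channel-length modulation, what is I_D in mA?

V_SG = V_DD − V_G = 11.4 − 9.88 = 1.52 V, so V_ov = 1.52 − 0.62 = 0.9 V.
k_p = μ_pC_ox · (W/L) = 0.712 mA/V².
Assume saturation: I_D = ½ k_p V_ov² = 0.5 × 0.712 × 0.9² = 0.288 mA, giving V_SD = V_DD − I_D R_D = 11.4 − 0.288 × 115 = -21.8 V.
But -21.8 V < V_ov = 0.9 V, so the device is actually in triode.
In triode I_D = k_p[V_ov V_SD − ½ V_SD²] and I_D = (V_DD − V_SD)/R_D. Equating: 40.9 V_SD² − 74.69 V_SD + 11.4 = 0, giving V_SD = 0.168 V (the root below V_ov).
I_D = (11.4 − 0.168) / 115 = 0.0977 mA.

I_D = 0.0977 mA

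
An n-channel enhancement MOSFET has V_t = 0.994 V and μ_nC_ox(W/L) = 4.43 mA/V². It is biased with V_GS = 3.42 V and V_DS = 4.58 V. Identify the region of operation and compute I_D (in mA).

V_ov = V_GS − V_t = 3.42 − 0.994 = 2.43 V.
Since V_DS = 4.58 V ≥ V_ov = 2.43 V, the device is in saturation.
I_D = ½ k_n V_ov² = 0.5 × 4.43 × 2.43² = 13 mA.

Saturation; I_D = 13.0 mA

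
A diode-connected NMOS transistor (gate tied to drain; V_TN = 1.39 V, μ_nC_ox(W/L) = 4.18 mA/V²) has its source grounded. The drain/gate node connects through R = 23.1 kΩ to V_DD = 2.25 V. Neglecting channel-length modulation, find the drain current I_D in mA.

With gate tied to drain, V_GS = V_DS ≥ V_GS − V_TN, so the device is in saturation.
KCL at the drain: ½ k_n (V_GS − V_TN)² = (V_DD − V_GS)/R.
Let x = V_GS − 1.39. Then 48.3 x² + x − 0.86 = 0, giving x = 0.124 V (positive root), so V_GS = 1.51 V.
I_D = (V_DD − V_GS)/R = (2.25 − 1.51) / 23.1 = 0.0319 mA.

I_D = 0.0319 mA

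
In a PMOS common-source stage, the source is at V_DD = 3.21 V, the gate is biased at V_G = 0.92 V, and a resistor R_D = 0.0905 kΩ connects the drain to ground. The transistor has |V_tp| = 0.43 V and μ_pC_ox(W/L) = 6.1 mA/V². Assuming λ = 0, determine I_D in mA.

V_SG = V_DD − V_G = 3.21 − 0.92 = 2.29 V, so V_ov = 2.29 − 0.43 = 1.86 V.
Assume saturation: I_D = ½ k_p V_ov² = 0.5 × 6.1 × 1.86² = 10.6 mA, giving V_SD = V_DD − I_D R_D = 3.21 − 10.6 × 0.0905 = 2.26 V.
V_SD = 2.26 V ≥ V_ov = 1.86 V, confirming saturation.

I_D = 10.6 mA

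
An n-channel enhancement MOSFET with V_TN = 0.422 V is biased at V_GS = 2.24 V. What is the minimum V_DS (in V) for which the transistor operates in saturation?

V_DS,sat = 1.82 V

The boundary between triode and saturation is V_DS = V_GS − V_TN = V_ov.
V_ov = 2.24 − 0.422 = 1.82 V.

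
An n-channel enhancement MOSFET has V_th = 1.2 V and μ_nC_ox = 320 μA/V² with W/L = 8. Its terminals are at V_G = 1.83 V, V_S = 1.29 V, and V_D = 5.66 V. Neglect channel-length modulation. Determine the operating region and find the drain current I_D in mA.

V_GS = V_G − V_S = 1.83 − 1.29 = 0.54 V; V_DS = V_D − V_S = 5.66 − 1.29 = 4.37 V.
V_GS = 0.54 V < V_th = 1.2 V, so the transistor is in cutoff.

Cutoff; I_D = 0 mA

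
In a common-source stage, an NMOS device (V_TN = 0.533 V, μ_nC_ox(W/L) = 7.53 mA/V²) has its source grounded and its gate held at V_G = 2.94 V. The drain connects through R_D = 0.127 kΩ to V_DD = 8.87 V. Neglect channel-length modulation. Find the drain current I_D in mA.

V_GS = V_G = 2.94 V, so V_ov = 2.94 − 0.533 = 2.41 V.
Assume saturation: I_D = ½ k_n V_ov² = 0.5 × 7.53 × 2.41² = 21.8 mA, giving V_DS = V_DD − I_D R_D = 8.87 − 21.8 × 0.127 = 6.1 V.
V_DS = 6.1 V ≥ V_ov = 2.41 V, confirming saturation.

I_D = 21.8 mA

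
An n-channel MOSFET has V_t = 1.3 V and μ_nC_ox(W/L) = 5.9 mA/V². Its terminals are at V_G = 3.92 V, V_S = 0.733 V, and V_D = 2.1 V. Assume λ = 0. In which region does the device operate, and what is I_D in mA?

Triode; I_D = 9.71 mA

V_GS = V_G − V_S = 3.92 − 0.733 = 3.19 V; V_DS = V_D − V_S = 2.1 − 0.733 = 1.37 V.
V_ov = V_GS − V_t = 3.19 − 1.3 = 1.89 V.
Since V_DS = 1.37 V < V_ov = 1.89 V, the device is in the triode region.
I_D = k_n [V_ov · V_DS − ½ V_DS²] = 5.9 × [1.89 × 1.37 − 0.5 × 1.37²] = 9.71 mA.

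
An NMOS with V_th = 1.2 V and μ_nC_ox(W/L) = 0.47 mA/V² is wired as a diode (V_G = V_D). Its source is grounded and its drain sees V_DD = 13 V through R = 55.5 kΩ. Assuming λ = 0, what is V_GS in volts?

V_GS = 2.11 V

With gate tied to drain, V_GS = V_DS ≥ V_GS − V_th, so the device is in saturation.
KCL at the drain: ½ k_n (V_GS − V_th)² = (V_DD − V_GS)/R.
Let x = V_GS − 1.2. Then 13 x² + x − 11.8 = 0, giving x = 0.914 V (positive root), so V_GS = 2.11 V.
I_D = (V_DD − V_GS)/R = (13 − 2.11) / 55.5 = 0.196 mA.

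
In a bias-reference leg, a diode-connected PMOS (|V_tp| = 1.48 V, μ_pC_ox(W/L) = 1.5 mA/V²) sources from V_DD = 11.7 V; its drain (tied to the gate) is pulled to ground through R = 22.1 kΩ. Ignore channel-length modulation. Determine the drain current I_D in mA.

I_D = 0.428 mA

With gate tied to drain, V_SG = V_SD ≥ V_SG − |V_tp|, so the device is in saturation.
KCL at the drain: ½ k_p (V_SG − |V_tp|)² = (V_DD − V_SG)/R.
Let x = V_SG − 1.48. Then 16.6 x² + x − 10.22 = 0, giving x = 0.756 V (positive root), so V_SG = 2.24 V.
I_D = (V_DD − V_SG)/R = (11.7 − 2.24) / 22.1 = 0.428 mA.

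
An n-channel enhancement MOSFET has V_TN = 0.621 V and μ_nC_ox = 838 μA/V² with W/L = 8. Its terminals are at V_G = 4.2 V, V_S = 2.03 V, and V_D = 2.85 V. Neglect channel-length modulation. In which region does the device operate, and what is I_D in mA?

V_GS = V_G − V_S = 4.2 − 2.03 = 2.17 V; V_DS = V_D − V_S = 2.85 − 2.03 = 0.82 V.
k_n = μ_nC_ox · (W/L) = 6.704 mA/V².
V_ov = V_GS − V_TN = 2.17 − 0.621 = 1.55 V.
Since V_DS = 0.82 V < V_ov = 1.55 V, the device is in the triode region.
I_D = k_n [V_ov · V_DS − ½ V_DS²] = 6.704 × [1.55 × 0.82 − 0.5 × 0.82²] = 6.26 mA.

Triode; I_D = 6.26 mA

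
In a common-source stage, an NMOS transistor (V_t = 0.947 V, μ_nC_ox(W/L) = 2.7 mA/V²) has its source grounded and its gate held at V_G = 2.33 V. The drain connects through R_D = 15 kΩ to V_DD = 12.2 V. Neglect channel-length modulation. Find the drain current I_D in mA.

V_GS = V_G = 2.33 V, so V_ov = 2.33 − 0.947 = 1.38 V.
Assume saturation: I_D = ½ k_n V_ov² = 0.5 × 2.7 × 1.38² = 2.58 mA, giving V_DS = V_DD − I_D R_D = 12.2 − 2.58 × 15 = -26.5 V.
But -26.5 V < V_ov = 1.38 V, so the device is actually in triode.
In triode I_D = k_n[V_ov V_DS − ½ V_DS²] and I_D = (V_DD − V_DS)/R_D. Equating: 20.2 V_DS² − 57.01 V_DS + 12.2 = 0, giving V_DS = 0.233 V (the root below V_ov).
I_D = (12.2 − 0.233) / 15 = 0.798 mA.

I_D = 0.798 mA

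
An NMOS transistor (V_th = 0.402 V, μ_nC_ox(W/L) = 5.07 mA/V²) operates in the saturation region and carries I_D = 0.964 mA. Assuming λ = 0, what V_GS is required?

In saturation I_D = ½ k_n (V_GS − V_th)², so V_GS − V_th = √(2 I_D / k_n) = √(2 × 0.964 / 5.07) = 0.617 V.
V_GS = 0.402 + 0.617 = 1.02 V.

V_GS = 1.02 V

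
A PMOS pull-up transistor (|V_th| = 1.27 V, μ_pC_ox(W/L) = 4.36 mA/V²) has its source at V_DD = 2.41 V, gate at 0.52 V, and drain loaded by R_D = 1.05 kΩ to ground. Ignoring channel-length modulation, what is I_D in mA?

I_D = 0.838 mA

V_SG = V_DD − V_G = 2.41 − 0.52 = 1.89 V, so V_ov = 1.89 − 1.27 = 0.62 V.
Assume saturation: I_D = ½ k_p V_ov² = 0.5 × 4.36 × 0.62² = 0.838 mA, giving V_SD = V_DD − I_D R_D = 2.41 − 0.838 × 1.05 = 1.53 V.
V_SD = 1.53 V ≥ V_ov = 0.62 V, confirming saturation.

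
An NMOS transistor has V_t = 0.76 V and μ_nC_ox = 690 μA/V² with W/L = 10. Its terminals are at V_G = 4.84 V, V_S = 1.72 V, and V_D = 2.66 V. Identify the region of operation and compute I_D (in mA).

V_GS = V_G − V_S = 4.84 − 1.72 = 3.12 V; V_DS = V_D − V_S = 2.66 − 1.72 = 0.94 V.
k_n = μ_nC_ox · (W/L) = 6.9 mA/V².
V_ov = V_GS − V_t = 3.12 − 0.76 = 2.36 V.
Since V_DS = 0.94 V < V_ov = 2.36 V, the device is in the triode region.
I_D = k_n [V_ov · V_DS − ½ V_DS²] = 6.9 × [2.36 × 0.94 − 0.5 × 0.94²] = 12.3 mA.

Triode; I_D = 12.3 mA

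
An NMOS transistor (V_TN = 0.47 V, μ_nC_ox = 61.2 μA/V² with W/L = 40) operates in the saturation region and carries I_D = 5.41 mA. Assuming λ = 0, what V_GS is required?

k_n = μ_nC_ox · (W/L) = 2.448 mA/V².
In saturation I_D = ½ k_n (V_GS − V_TN)², so V_GS − V_TN = √(2 I_D / k_n) = √(2 × 5.41 / 2.448) = 2.1 V.
V_GS = 0.47 + 2.1 = 2.57 V.

V_GS = 2.57 V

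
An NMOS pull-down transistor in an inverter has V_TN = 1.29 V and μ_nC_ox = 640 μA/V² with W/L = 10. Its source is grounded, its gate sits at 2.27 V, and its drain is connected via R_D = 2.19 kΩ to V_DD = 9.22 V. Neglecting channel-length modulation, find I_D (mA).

V_GS = V_G = 2.27 V, so V_ov = 2.27 − 1.29 = 0.98 V.
k_n = μ_nC_ox · (W/L) = 6.4 mA/V².
Assume saturation: I_D = ½ k_n V_ov² = 0.5 × 6.4 × 0.98² = 3.07 mA, giving V_DS = V_DD − I_D R_D = 9.22 − 3.07 × 2.19 = 2.49 V.
V_DS = 2.49 V ≥ V_ov = 0.98 V, confirming saturation.

I_D = 3.07 mA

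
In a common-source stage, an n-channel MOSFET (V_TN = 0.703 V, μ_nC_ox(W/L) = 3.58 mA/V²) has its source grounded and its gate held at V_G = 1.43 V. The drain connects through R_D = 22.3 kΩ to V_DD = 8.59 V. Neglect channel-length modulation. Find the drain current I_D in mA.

I_D = 0.378 mA

V_GS = V_G = 1.43 V, so V_ov = 1.43 − 0.703 = 0.727 V.
Assume saturation: I_D = ½ k_n V_ov² = 0.5 × 3.58 × 0.727² = 0.946 mA, giving V_DS = V_DD − I_D R_D = 8.59 − 0.946 × 22.3 = -12.5 V.
But -12.5 V < V_ov = 0.727 V, so the device is actually in triode.
In triode I_D = k_n[V_ov V_DS − ½ V_DS²] and I_D = (V_DD − V_DS)/R_D. Equating: 39.9 V_DS² − 59.04 V_DS + 8.59 = 0, giving V_DS = 0.164 V (the root below V_ov).
I_D = (8.59 − 0.164) / 22.3 = 0.378 mA.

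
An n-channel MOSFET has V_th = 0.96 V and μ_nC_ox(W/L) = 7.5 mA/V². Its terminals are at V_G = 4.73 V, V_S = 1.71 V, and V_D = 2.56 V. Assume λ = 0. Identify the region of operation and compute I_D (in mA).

V_GS = V_G − V_S = 4.73 − 1.71 = 3.02 V; V_DS = V_D − V_S = 2.56 − 1.71 = 0.85 V.
V_ov = V_GS − V_th = 3.02 − 0.96 = 2.06 V.
Since V_DS = 0.85 V < V_ov = 2.06 V, the device is in the triode region.
I_D = k_n [V_ov · V_DS − ½ V_DS²] = 7.5 × [2.06 × 0.85 − 0.5 × 0.85²] = 10.4 mA.

Triode; I_D = 10.4 mA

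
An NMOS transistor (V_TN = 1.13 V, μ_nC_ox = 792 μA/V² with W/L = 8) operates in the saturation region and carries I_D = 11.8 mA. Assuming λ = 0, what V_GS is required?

V_GS = 3.06 V

k_n = μ_nC_ox · (W/L) = 6.336 mA/V².
In saturation I_D = ½ k_n (V_GS − V_TN)², so V_GS − V_TN = √(2 I_D / k_n) = √(2 × 11.8 / 6.336) = 1.93 V.
V_GS = 1.13 + 1.93 = 3.06 V.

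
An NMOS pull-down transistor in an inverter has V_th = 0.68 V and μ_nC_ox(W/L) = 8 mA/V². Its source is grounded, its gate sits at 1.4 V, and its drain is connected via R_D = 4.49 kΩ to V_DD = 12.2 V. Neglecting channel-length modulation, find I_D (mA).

I_D = 2.07 mA

V_GS = V_G = 1.4 V, so V_ov = 1.4 − 0.68 = 0.72 V.
Assume saturation: I_D = ½ k_n V_ov² = 0.5 × 8 × 0.72² = 2.07 mA, giving V_DS = V_DD − I_D R_D = 12.2 − 2.07 × 4.49 = 2.89 V.
V_DS = 2.89 V ≥ V_ov = 0.72 V, confirming saturation.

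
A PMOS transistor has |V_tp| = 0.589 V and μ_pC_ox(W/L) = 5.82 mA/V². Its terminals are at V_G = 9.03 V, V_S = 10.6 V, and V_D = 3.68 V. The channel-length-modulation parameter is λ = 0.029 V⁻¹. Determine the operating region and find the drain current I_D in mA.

Saturation; I_D = 3.36 mA

V_SG = V_S − V_G = 10.6 − 9.03 = 1.57 V; V_SD = V_S − V_D = 10.6 − 3.68 = 6.92 V.
V_ov = V_SG − |V_tp| = 1.57 − 0.589 = 0.981 V.
Since V_SD = 6.92 V ≥ V_ov = 0.981 V, the device is in saturation.
I_D = ½ k_p V_ov² (1 + λ V_SD) = 0.5 × 5.82 × 0.981² × (1 + 0.029 × 6.92) = 3.36 mA.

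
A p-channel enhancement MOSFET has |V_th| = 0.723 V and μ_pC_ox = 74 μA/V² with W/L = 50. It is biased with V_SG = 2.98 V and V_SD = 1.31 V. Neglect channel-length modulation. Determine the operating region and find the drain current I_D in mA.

Triode; I_D = 7.76 mA

k_p = μ_pC_ox · (W/L) = 3.7 mA/V².
V_ov = V_SG − |V_th| = 2.98 − 0.723 = 2.26 V.
Since V_SD = 1.31 V < V_ov = 2.26 V, the device is in the triode region.
I_D = k_p [V_ov · V_SD − ½ V_SD²] = 3.7 × [2.26 × 1.31 − 0.5 × 1.31²] = 7.76 mA.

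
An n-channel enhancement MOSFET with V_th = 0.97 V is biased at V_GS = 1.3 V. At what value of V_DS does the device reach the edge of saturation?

The boundary between triode and saturation is V_DS = V_GS − V_th = V_ov.
V_ov = 1.3 − 0.97 = 0.33 V.

V_DS,sat = 0.330 V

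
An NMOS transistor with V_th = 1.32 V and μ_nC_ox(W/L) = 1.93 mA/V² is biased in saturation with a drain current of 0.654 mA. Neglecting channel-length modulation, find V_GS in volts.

In saturation I_D = ½ k_n (V_GS − V_th)², so V_GS − V_th = √(2 I_D / k_n) = √(2 × 0.654 / 1.93) = 0.823 V.
V_GS = 1.32 + 0.823 = 2.14 V.

V_GS = 2.14 V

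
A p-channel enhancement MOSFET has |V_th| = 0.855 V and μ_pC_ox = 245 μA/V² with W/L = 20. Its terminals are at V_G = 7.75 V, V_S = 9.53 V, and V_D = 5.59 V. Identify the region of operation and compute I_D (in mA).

Saturation; I_D = 2.10 mA

V_SG = V_S − V_G = 9.53 − 7.75 = 1.78 V; V_SD = V_S − V_D = 9.53 − 5.59 = 3.94 V.
k_p = μ_pC_ox · (W/L) = 4.9 mA/V².
V_ov = V_SG − |V_th| = 1.78 − 0.855 = 0.925 V.
Since V_SD = 3.94 V ≥ V_ov = 0.925 V, the device is in saturation.
I_D = ½ k_p V_ov² = 0.5 × 4.9 × 0.925² = 2.1 mA.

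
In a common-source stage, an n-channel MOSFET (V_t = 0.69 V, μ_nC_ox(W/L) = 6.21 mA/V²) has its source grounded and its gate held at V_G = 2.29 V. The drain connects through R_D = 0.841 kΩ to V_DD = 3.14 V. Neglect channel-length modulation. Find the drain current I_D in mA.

V_GS = V_G = 2.29 V, so V_ov = 2.29 − 0.69 = 1.6 V.
Assume saturation: I_D = ½ k_n V_ov² = 0.5 × 6.21 × 1.6² = 7.95 mA, giving V_DS = V_DD − I_D R_D = 3.14 − 7.95 × 0.841 = -3.54 V.
But -3.54 V < V_ov = 1.6 V, so the device is actually in triode.
In triode I_D = k_n[V_ov V_DS − ½ V_DS²] and I_D = (V_DD − V_DS)/R_D. Equating: 2.61 V_DS² − 9.356 V_DS + 3.14 = 0, giving V_DS = 0.375 V (the root below V_ov).
I_D = (3.14 − 0.375) / 0.841 = 3.29 mA.

I_D = 3.29 mA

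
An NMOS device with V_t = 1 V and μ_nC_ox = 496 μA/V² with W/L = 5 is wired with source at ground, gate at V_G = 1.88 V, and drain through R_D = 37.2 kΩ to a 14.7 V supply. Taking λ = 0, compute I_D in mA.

V_GS = V_G = 1.88 V, so V_ov = 1.88 − 1 = 0.88 V.
k_n = μ_nC_ox · (W/L) = 2.48 mA/V².
Assume saturation: I_D = ½ k_n V_ov² = 0.5 × 2.48 × 0.88² = 0.96 mA, giving V_DS = V_DD − I_D R_D = 14.7 − 0.96 × 37.2 = -21 V.
But -21 V < V_ov = 0.88 V, so the device is actually in triode.
In triode I_D = k_n[V_ov V_DS − ½ V_DS²] and I_D = (V_DD − V_DS)/R_D. Equating: 46.1 V_DS² − 82.19 V_DS + 14.7 = 0, giving V_DS = 0.202 V (the root below V_ov).
I_D = (14.7 − 0.202) / 37.2 = 0.39 mA.

I_D = 0.390 mA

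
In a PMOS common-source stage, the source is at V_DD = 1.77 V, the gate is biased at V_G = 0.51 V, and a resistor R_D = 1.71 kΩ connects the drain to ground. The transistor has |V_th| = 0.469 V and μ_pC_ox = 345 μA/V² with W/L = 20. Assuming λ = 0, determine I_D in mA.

I_D = 0.923 mA

V_SG = V_DD − V_G = 1.77 − 0.51 = 1.26 V, so V_ov = 1.26 − 0.469 = 0.791 V.
k_p = μ_pC_ox · (W/L) = 6.9 mA/V².
Assume saturation: I_D = ½ k_p V_ov² = 0.5 × 6.9 × 0.791² = 2.16 mA, giving V_SD = V_DD − I_D R_D = 1.77 − 2.16 × 1.71 = -1.92 V.
But -1.92 V < V_ov = 0.791 V, so the device is actually in triode.
In triode I_D = k_p[V_ov V_SD − ½ V_SD²] and I_D = (V_DD − V_SD)/R_D. Equating: 5.9 V_SD² − 10.33 V_SD + 1.77 = 0, giving V_SD = 0.192 V (the root below V_ov).
I_D = (1.77 − 0.192) / 1.71 = 0.923 mA.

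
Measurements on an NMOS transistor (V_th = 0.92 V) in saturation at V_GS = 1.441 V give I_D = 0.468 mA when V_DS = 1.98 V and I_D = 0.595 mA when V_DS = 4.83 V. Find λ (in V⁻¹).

λ = 0.117 V⁻¹

With V_GS fixed, I_D ∝ (1 + λ V_DS) in saturation, so I_D2/I_D1 = (1 + λ V_DS2)/(1 + λ V_DS1).
0.595/0.468 = 1.271 = (1 + 4.83 λ)/(1 + 1.98 λ).
Solving: λ (I_D1 V_DS2 − I_D2 V_DS1) = I_D2 − I_D1, so λ = (0.595 − 0.468) / (0.468 × 4.83 − 0.595 × 1.98) = 0.127 / 1.08 = 0.117 V⁻¹.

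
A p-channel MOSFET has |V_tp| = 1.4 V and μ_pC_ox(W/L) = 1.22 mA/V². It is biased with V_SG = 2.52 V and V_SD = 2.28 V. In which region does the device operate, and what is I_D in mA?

Saturation; I_D = 0.765 mA

V_ov = V_SG − |V_tp| = 2.52 − 1.4 = 1.12 V.
Since V_SD = 2.28 V ≥ V_ov = 1.12 V, the device is in saturation.
I_D = ½ k_p V_ov² = 0.5 × 1.22 × 1.12² = 0.765 mA.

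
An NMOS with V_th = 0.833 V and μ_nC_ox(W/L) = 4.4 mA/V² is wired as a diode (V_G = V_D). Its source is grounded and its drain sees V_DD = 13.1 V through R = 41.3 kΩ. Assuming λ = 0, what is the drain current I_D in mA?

I_D = 0.288 mA

With gate tied to drain, V_GS = V_DS ≥ V_GS − V_th, so the device is in saturation.
KCL at the drain: ½ k_n (V_GS − V_th)² = (V_DD − V_GS)/R.
Let x = V_GS − 0.833. Then 90.9 x² + x − 12.27 = 0, giving x = 0.362 V (positive root), so V_GS = 1.19 V.
I_D = (V_DD − V_GS)/R = (13.1 − 1.19) / 41.3 = 0.288 mA.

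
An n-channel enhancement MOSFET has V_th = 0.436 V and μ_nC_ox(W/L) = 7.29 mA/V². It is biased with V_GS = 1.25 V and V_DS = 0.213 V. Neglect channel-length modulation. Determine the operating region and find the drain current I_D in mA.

Triode; I_D = 1.10 mA

V_ov = V_GS − V_th = 1.25 − 0.436 = 0.814 V.
Since V_DS = 0.213 V < V_ov = 0.814 V, the device is in the triode region.
I_D = k_n [V_ov · V_DS − ½ V_DS²] = 7.29 × [0.814 × 0.213 − 0.5 × 0.213²] = 1.1 mA.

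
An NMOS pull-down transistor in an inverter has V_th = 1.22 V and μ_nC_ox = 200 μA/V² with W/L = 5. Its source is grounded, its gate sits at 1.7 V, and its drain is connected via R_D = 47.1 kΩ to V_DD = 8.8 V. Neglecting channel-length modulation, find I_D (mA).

I_D = 0.115 mA

V_GS = V_G = 1.7 V, so V_ov = 1.7 − 1.22 = 0.48 V.
k_n = μ_nC_ox · (W/L) = 1 mA/V².
Assume saturation: I_D = ½ k_n V_ov² = 0.5 × 1 × 0.48² = 0.115 mA, giving V_DS = V_DD − I_D R_D = 8.8 − 0.115 × 47.1 = 3.37 V.
V_DS = 3.37 V ≥ V_ov = 0.48 V, confirming saturation.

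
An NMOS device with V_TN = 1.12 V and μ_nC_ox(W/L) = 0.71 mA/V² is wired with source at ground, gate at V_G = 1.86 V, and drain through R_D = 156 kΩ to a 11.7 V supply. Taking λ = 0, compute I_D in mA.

V_GS = V_G = 1.86 V, so V_ov = 1.86 − 1.12 = 0.74 V.
Assume saturation: I_D = ½ k_n V_ov² = 0.5 × 0.71 × 0.74² = 0.194 mA, giving V_DS = V_DD − I_D R_D = 11.7 − 0.194 × 156 = -18.6 V.
But -18.6 V < V_ov = 0.74 V, so the device is actually in triode.
In triode I_D = k_n[V_ov V_DS − ½ V_DS²] and I_D = (V_DD − V_DS)/R_D. Equating: 55.4 V_DS² − 82.96 V_DS + 11.7 = 0, giving V_DS = 0.158 V (the root below V_ov).
I_D = (11.7 − 0.158) / 156 = 0.074 mA.

I_D = 0.0740 mA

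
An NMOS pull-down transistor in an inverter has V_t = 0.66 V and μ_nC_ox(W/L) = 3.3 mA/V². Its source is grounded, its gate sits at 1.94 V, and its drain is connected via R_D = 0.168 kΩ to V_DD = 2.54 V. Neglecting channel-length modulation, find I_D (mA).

V_GS = V_G = 1.94 V, so V_ov = 1.94 − 0.66 = 1.28 V.
Assume saturation: I_D = ½ k_n V_ov² = 0.5 × 3.3 × 1.28² = 2.7 mA, giving V_DS = V_DD − I_D R_D = 2.54 − 2.7 × 0.168 = 2.09 V.
V_DS = 2.09 V ≥ V_ov = 1.28 V, confirming saturation.

I_D = 2.70 mA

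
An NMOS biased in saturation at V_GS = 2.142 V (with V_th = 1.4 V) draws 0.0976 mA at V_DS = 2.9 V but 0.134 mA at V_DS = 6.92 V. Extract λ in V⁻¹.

λ = 0.127 V⁻¹

With V_GS fixed, I_D ∝ (1 + λ V_DS) in saturation, so I_D2/I_D1 = (1 + λ V_DS2)/(1 + λ V_DS1).
0.134/0.0976 = 1.373 = (1 + 6.92 λ)/(1 + 2.9 λ).
Solving: λ (I_D1 V_DS2 − I_D2 V_DS1) = I_D2 − I_D1, so λ = (0.134 − 0.0976) / (0.0976 × 6.92 − 0.134 × 2.9) = 0.0364 / 0.287 = 0.127 V⁻¹.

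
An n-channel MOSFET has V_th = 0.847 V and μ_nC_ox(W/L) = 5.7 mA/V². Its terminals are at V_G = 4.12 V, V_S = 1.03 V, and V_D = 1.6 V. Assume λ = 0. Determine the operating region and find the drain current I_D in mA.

Triode; I_D = 6.36 mA

V_GS = V_G − V_S = 4.12 − 1.03 = 3.09 V; V_DS = V_D − V_S = 1.6 − 1.03 = 0.57 V.
V_ov = V_GS − V_th = 3.09 − 0.847 = 2.24 V.
Since V_DS = 0.57 V < V_ov = 2.24 V, the device is in the triode region.
I_D = k_n [V_ov · V_DS − ½ V_DS²] = 5.7 × [2.24 × 0.57 − 0.5 × 0.57²] = 6.36 mA.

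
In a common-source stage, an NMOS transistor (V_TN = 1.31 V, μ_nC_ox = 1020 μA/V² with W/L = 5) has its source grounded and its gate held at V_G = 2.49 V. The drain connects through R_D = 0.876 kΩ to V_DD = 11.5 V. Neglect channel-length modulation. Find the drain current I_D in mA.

V_GS = V_G = 2.49 V, so V_ov = 2.49 − 1.31 = 1.18 V.
k_n = μ_nC_ox · (W/L) = 5.1 mA/V².
Assume saturation: I_D = ½ k_n V_ov² = 0.5 × 5.1 × 1.18² = 3.55 mA, giving V_DS = V_DD − I_D R_D = 11.5 − 3.55 × 0.876 = 8.39 V.
V_DS = 8.39 V ≥ V_ov = 1.18 V, confirming saturation.

I_D = 3.55 mA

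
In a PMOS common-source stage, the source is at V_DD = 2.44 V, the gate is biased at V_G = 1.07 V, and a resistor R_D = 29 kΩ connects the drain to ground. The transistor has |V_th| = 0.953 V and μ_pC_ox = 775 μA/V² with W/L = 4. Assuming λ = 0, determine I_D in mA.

V_SG = V_DD − V_G = 2.44 − 1.07 = 1.37 V, so V_ov = 1.37 − 0.953 = 0.417 V.
k_p = μ_pC_ox · (W/L) = 3.1 mA/V².
Assume saturation: I_D = ½ k_p V_ov² = 0.5 × 3.1 × 0.417² = 0.27 mA, giving V_SD = V_DD − I_D R_D = 2.44 − 0.27 × 29 = -5.38 V.
But -5.38 V < V_ov = 0.417 V, so the device is actually in triode.
In triode I_D = k_p[V_ov V_SD − ½ V_SD²] and I_D = (V_DD − V_SD)/R_D. Equating: 45 V_SD² − 38.49 V_SD + 2.44 = 0, giving V_SD = 0.0689 V (the root below V_ov).
I_D = (2.44 − 0.0689) / 29 = 0.0818 mA.

I_D = 0.0818 mA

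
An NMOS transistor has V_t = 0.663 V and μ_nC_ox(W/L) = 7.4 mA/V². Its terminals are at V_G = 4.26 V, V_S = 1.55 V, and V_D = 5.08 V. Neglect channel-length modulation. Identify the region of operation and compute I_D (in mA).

Saturation; I_D = 15.5 mA

V_GS = V_G − V_S = 4.26 − 1.55 = 2.71 V; V_DS = V_D − V_S = 5.08 − 1.55 = 3.53 V.
V_ov = V_GS − V_t = 2.71 − 0.663 = 2.05 V.
Since V_DS = 3.53 V ≥ V_ov = 2.05 V, the device is in saturation.
I_D = ½ k_n V_ov² = 0.5 × 7.4 × 2.05² = 15.5 mA.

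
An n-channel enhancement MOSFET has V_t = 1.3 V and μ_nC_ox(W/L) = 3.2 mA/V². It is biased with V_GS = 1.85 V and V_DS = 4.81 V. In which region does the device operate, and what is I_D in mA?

Saturation; I_D = 0.484 mA

V_ov = V_GS − V_t = 1.85 − 1.3 = 0.55 V.
Since V_DS = 4.81 V ≥ V_ov = 0.55 V, the device is in saturation.
I_D = ½ k_n V_ov² = 0.5 × 3.2 × 0.55² = 0.484 mA.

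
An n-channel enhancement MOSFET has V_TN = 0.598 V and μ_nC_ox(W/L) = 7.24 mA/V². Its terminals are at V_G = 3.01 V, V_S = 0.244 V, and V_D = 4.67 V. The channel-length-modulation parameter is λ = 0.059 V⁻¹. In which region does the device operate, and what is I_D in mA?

V_GS = V_G − V_S = 3.01 − 0.244 = 2.77 V; V_DS = V_D − V_S = 4.67 − 0.244 = 4.43 V.
V_ov = V_GS − V_TN = 2.77 − 0.598 = 2.17 V.
Since V_DS = 4.43 V ≥ V_ov = 2.17 V, the device is in saturation.
I_D = ½ k_n V_ov² (1 + λ V_DS) = 0.5 × 7.24 × 2.17² × (1 + 0.059 × 4.43) = 21.5 mA.

Saturation; I_D = 21.5 mA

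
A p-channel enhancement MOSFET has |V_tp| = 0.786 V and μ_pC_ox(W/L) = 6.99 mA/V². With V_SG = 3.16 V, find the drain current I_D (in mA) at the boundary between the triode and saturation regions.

I_D = 19.7 mA

At the boundary V_SD = V_ov = V_SG − |V_tp| = 3.16 − 0.786 = 2.37 V.
I_D = ½ k_p V_ov² = 0.5 × 6.99 × 2.37² = 19.7 mA.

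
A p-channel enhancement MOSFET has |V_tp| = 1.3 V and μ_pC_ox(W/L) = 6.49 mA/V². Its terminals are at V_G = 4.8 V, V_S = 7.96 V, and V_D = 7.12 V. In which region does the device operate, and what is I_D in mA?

Triode; I_D = 7.85 mA

V_SG = V_S − V_G = 7.96 − 4.8 = 3.16 V; V_SD = V_S − V_D = 7.96 − 7.12 = 0.84 V.
V_ov = V_SG − |V_tp| = 3.16 − 1.3 = 1.86 V.
Since V_SD = 0.84 V < V_ov = 1.86 V, the device is in the triode region.
I_D = k_p [V_ov · V_SD − ½ V_SD²] = 6.49 × [1.86 × 0.84 − 0.5 × 0.84²] = 7.85 mA.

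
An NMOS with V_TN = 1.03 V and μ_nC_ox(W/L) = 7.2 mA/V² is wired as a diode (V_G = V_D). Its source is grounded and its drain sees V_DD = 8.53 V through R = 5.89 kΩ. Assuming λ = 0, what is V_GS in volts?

With gate tied to drain, V_GS = V_DS ≥ V_GS − V_TN, so the device is in saturation.
KCL at the drain: ½ k_n (V_GS − V_TN)² = (V_DD − V_GS)/R.
Let x = V_GS − 1.03. Then 21.2 x² + x − 7.5 = 0, giving x = 0.572 V (positive root), so V_GS = 1.6 V.
I_D = (V_DD − V_GS)/R = (8.53 − 1.6) / 5.89 = 1.18 mA.

V_GS = 1.60 V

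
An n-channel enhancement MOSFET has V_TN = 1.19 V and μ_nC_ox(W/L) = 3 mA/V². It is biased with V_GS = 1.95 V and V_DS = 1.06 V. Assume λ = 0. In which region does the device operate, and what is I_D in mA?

V_ov = V_GS − V_TN = 1.95 − 1.19 = 0.76 V.
Since V_DS = 1.06 V ≥ V_ov = 0.76 V, the device is in saturation.
I_D = ½ k_n V_ov² = 0.5 × 3 × 0.76² = 0.866 mA.

Saturation; I_D = 0.866 mA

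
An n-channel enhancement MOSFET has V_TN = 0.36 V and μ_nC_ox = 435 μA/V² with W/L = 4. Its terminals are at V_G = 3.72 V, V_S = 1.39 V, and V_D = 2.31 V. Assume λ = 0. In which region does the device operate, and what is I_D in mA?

V_GS = V_G − V_S = 3.72 − 1.39 = 2.33 V; V_DS = V_D − V_S = 2.31 − 1.39 = 0.92 V.
k_n = μ_nC_ox · (W/L) = 1.74 mA/V².
V_ov = V_GS − V_TN = 2.33 − 0.36 = 1.97 V.
Since V_DS = 0.92 V < V_ov = 1.97 V, the device is in the triode region.
I_D = k_n [V_ov · V_DS − ½ V_DS²] = 1.74 × [1.97 × 0.92 − 0.5 × 0.92²] = 2.42 mA.

Triode; I_D = 2.42 mA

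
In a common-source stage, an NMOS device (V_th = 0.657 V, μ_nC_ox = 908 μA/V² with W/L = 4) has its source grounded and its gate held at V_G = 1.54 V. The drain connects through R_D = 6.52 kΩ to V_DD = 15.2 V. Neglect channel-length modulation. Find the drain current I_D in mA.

V_GS = V_G = 1.54 V, so V_ov = 1.54 − 0.657 = 0.883 V.
k_n = μ_nC_ox · (W/L) = 3.632 mA/V².
Assume saturation: I_D = ½ k_n V_ov² = 0.5 × 3.632 × 0.883² = 1.42 mA, giving V_DS = V_DD − I_D R_D = 15.2 − 1.42 × 6.52 = 5.97 V.
V_DS = 5.97 V ≥ V_ov = 0.883 V, confirming saturation.

I_D = 1.42 mA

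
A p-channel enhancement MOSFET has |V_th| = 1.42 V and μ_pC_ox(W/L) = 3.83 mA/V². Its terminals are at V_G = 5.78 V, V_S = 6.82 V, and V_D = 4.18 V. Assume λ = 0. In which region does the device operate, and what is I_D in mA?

Cutoff; I_D = 0 mA

V_SG = V_S − V_G = 6.82 − 5.78 = 1.04 V; V_SD = V_S − V_D = 6.82 − 4.18 = 2.64 V.
V_SG = 1.04 V < |V_th| = 1.42 V, so the transistor is in cutoff.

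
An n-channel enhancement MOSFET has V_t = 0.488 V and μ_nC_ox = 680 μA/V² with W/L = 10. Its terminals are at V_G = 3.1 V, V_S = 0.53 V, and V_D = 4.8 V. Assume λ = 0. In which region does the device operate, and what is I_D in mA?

V_GS = V_G − V_S = 3.1 − 0.53 = 2.57 V; V_DS = V_D − V_S = 4.8 − 0.53 = 4.27 V.
k_n = μ_nC_ox · (W/L) = 6.8 mA/V².
V_ov = V_GS − V_t = 2.57 − 0.488 = 2.08 V.
Since V_DS = 4.27 V ≥ V_ov = 2.08 V, the device is in saturation.
I_D = ½ k_n V_ov² = 0.5 × 6.8 × 2.08² = 14.7 mA.

Saturation; I_D = 14.7 mA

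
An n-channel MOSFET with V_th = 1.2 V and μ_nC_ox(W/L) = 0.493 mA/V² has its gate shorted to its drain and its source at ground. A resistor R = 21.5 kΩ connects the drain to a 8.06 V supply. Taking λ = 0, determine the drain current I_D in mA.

With gate tied to drain, V_GS = V_DS ≥ V_GS − V_th, so the device is in saturation.
KCL at the drain: ½ k_n (V_GS − V_th)² = (V_DD − V_GS)/R.
Let x = V_GS − 1.2. Then 5.3 x² + x − 6.86 = 0, giving x = 1.05 V (positive root), so V_GS = 2.25 V.
I_D = (V_DD − V_GS)/R = (8.06 − 2.25) / 21.5 = 0.27 mA.

I_D = 0.270 mA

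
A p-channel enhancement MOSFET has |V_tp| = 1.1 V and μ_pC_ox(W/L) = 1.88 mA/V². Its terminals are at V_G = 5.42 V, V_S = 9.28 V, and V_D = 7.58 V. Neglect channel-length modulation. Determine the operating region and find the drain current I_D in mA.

V_SG = V_S − V_G = 9.28 − 5.42 = 3.86 V; V_SD = V_S − V_D = 9.28 − 7.58 = 1.7 V.
V_ov = V_SG − |V_tp| = 3.86 − 1.1 = 2.76 V.
Since V_SD = 1.7 V < V_ov = 2.76 V, the device is in the triode region.
I_D = k_p [V_ov · V_SD − ½ V_SD²] = 1.88 × [2.76 × 1.7 − 0.5 × 1.7²] = 6.1 mA.

Triode; I_D = 6.10 mA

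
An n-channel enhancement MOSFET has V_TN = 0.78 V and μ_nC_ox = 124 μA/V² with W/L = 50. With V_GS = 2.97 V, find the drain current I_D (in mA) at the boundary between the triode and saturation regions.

I_D = 14.9 mA

At the boundary V_DS = V_ov = V_GS − V_TN = 2.97 − 0.78 = 2.19 V.
k_n = μ_nC_ox · (W/L) = 6.2 mA/V².
I_D = ½ k_n V_ov² = 0.5 × 6.2 × 2.19² = 14.9 mA.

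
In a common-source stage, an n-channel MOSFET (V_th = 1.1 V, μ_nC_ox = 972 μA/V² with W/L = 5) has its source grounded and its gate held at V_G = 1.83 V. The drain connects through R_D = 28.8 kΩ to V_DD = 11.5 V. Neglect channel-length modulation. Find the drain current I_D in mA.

I_D = 0.395 mA

V_GS = V_G = 1.83 V, so V_ov = 1.83 − 1.1 = 0.73 V.
k_n = μ_nC_ox · (W/L) = 4.86 mA/V².
Assume saturation: I_D = ½ k_n V_ov² = 0.5 × 4.86 × 0.73² = 1.29 mA, giving V_DS = V_DD − I_D R_D = 11.5 − 1.29 × 28.8 = -25.8 V.
But -25.8 V < V_ov = 0.73 V, so the device is actually in triode.
In triode I_D = k_n[V_ov V_DS − ½ V_DS²] and I_D = (V_DD − V_DS)/R_D. Equating: 70 V_DS² − 103.2 V_DS + 11.5 = 0, giving V_DS = 0.121 V (the root below V_ov).
I_D = (11.5 − 0.121) / 28.8 = 0.395 mA.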